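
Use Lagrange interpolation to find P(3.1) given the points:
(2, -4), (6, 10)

Lagrange interpolation formula:
P(x) = Σ yᵢ × Lᵢ(x)
where Lᵢ(x) = Π_{j≠i} (x - xⱼ)/(xᵢ - xⱼ)

L_0(3.1) = (3.1 - 6)/(2 - 6) = 0.725000
L_1(3.1) = (3.1 - 2)/(6 - 2) = 0.275000

P(3.1) = (-4)×L_0(3.1) + 10×L_1(3.1)
P(3.1) = -0.150000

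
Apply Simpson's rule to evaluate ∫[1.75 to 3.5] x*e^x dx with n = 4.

f(x) = x*e^x
a = 1.75, b = 3.5, n = 4
h = (b - a)/n = 0.437500

Simpson's rule: (h/3)[f(x₀) + 4f(x₁) + 2f(x₂) + ... + f(xₙ)]

x_0 = 1.7500, f(x_0) = 10.070555, coefficient = 1
x_1 = 2.1875, f(x_1) = 19.496975, coefficient = 4
x_2 = 2.6250, f(x_2) = 36.237007, coefficient = 2
x_3 = 3.0625, f(x_3) = 65.479137, coefficient = 4
x_4 = 3.5000, f(x_4) = 115.904082, coefficient = 1

I ≈ (0.437500/3) × 538.353101 = 78.509827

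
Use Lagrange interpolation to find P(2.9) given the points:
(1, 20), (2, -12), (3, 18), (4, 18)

Lagrange interpolation formula:
P(x) = Σ yᵢ × Lᵢ(x)
where Lᵢ(x) = Π_{j≠i} (x - xⱼ)/(xᵢ - xⱼ)

L_0(2.9) = (2.9 - 2)/(1 - 2) × (2.9 - 3)/(1 - 3) × (2.9 - 4)/(1 - 4) = -0.016500
L_1(2.9) = (2.9 - 1)/(2 - 1) × (2.9 - 3)/(2 - 3) × (2.9 - 4)/(2 - 4) = 0.104500
L_2(2.9) = (2.9 - 1)/(3 - 1) × (2.9 - 2)/(3 - 2) × (2.9 - 4)/(3 - 4) = 0.940500
L_3(2.9) = (2.9 - 1)/(4 - 1) × (2.9 - 2)/(4 - 2) × (2.9 - 3)/(4 - 3) = -0.028500

P(2.9) = 20×L_0(2.9) + (-12)×L_1(2.9) + 18×L_2(2.9) + 18×L_3(2.9)
P(2.9) = 14.832000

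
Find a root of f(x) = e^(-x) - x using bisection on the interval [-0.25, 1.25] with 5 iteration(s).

f(x) = e^(-x) - x
Initial interval: [-0.25, 1.25]

Iteration 1:
  c_1 = (-0.250000 + 1.250000)/2 = 0.500000
  f(c_1) = f(0.500000) = 0.106531
  f(a) × f(c) ≥ 0, new interval: [0.500000, 1.250000]
Iteration 2:
  c_2 = (0.500000 + 1.250000)/2 = 0.875000
  f(c_2) = f(0.875000) = -0.458138
  f(a) × f(c) < 0, new interval: [0.500000, 0.875000]
Iteration 3:
  c_3 = (0.500000 + 0.875000)/2 = 0.687500
  f(c_3) = f(0.687500) = -0.184668
  f(a) × f(c) < 0, new interval: [0.500000, 0.687500]
Iteration 4:
  c_4 = (0.500000 + 0.687500)/2 = 0.593750
  f(c_4) = f(0.593750) = -0.041498
  f(a) × f(c) < 0, new interval: [0.500000, 0.593750]
Iteration 5:
  c_5 = (0.500000 + 0.593750)/2 = 0.546875
  f(c_5) = f(0.546875) = 0.031881
  f(a) × f(c) ≥ 0, new interval: [0.546875, 0.593750]

After 5 iteration(s), the approximation is c_5 = 0.546875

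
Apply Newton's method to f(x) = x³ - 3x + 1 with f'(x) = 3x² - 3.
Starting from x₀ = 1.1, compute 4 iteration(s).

f(x) = x³ - 3x + 1
f'(x) = 3x² - 3
x₀ = 1.1

Newton-Raphson formula: x_{n+1} = x_n - f(x_n)/f'(x_n)

Iteration 1:
  f(1.100000) = -0.969000
  f'(1.100000) = 0.630000
  x_1 = 1.100000 - (-0.969000)/0.630000 = 2.638095
Iteration 2:
  f(2.638095) = 11.445661
  f'(2.638095) = 17.878639
  x_2 = 2.638095 - 11.445661/17.878639 = 1.997909
Iteration 3:
  f(1.997909) = 2.981206
  f'(1.997909) = 8.974920
  x_3 = 1.997909 - 2.981206/8.974920 = 1.665738
Iteration 4:
  f(1.665738) = 0.624682
  f'(1.665738) = 5.324050
  x_4 = 1.665738 - 0.624682/5.324050 = 1.548406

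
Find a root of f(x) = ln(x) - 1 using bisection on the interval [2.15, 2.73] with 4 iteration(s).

f(x) = ln(x) - 1
Initial interval: [2.15, 2.73]

Iteration 1:
  c_1 = (2.150000 + 2.730000)/2 = 2.440000
  f(c_1) = f(2.440000) = -0.108002
  f(a) × f(c) ≥ 0, new interval: [2.440000, 2.730000]
Iteration 2:
  c_2 = (2.440000 + 2.730000)/2 = 2.585000
  f(c_2) = f(2.585000) = -0.050274
  f(a) × f(c) ≥ 0, new interval: [2.585000, 2.730000]
Iteration 3:
  c_3 = (2.585000 + 2.730000)/2 = 2.657500
  f(c_3) = f(2.657500) = -0.022614
  f(a) × f(c) ≥ 0, new interval: [2.657500, 2.730000]
Iteration 4:
  c_4 = (2.657500 + 2.730000)/2 = 2.693750
  f(c_4) = f(2.693750) = -0.009066
  f(a) × f(c) ≥ 0, new interval: [2.693750, 2.730000]

After 4 iteration(s), the approximation is c_4 = 2.693750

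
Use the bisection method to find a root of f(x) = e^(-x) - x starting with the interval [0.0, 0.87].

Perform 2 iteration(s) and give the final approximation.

f(x) = e^(-x) - x
Initial interval: [0.0, 0.87]

Iteration 1:
  c_1 = (0.000000 + 0.870000)/2 = 0.435000
  f(c_1) = f(0.435000) = 0.212265
  f(a) × f(c) ≥ 0, new interval: [0.435000, 0.870000]
Iteration 2:
  c_2 = (0.435000 + 0.870000)/2 = 0.652500
  f(c_2) = f(0.652500) = -0.131758
  f(a) × f(c) < 0, new interval: [0.435000, 0.652500]

After 2 iteration(s), the approximation is c_2 = 0.652500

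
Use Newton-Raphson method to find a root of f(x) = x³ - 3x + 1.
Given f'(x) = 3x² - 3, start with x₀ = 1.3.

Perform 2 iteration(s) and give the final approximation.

f(x) = x³ - 3x + 1
f'(x) = 3x² - 3
x₀ = 1.3

Newton-Raphson formula: x_{n+1} = x_n - f(x_n)/f'(x_n)

Iteration 1:
  f(1.300000) = -0.703000
  f'(1.300000) = 2.070000
  x_1 = 1.300000 - (-0.703000)/2.070000 = 1.639614
Iteration 2:
  f(1.639614) = 0.488986
  f'(1.639614) = 5.064998
  x_2 = 1.639614 - 0.488986/5.064998 = 1.543071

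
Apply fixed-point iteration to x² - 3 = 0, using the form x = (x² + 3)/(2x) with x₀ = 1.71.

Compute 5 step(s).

Equation: x² - 3 = 0
Fixed-point form: x = (x² + 3)/(2x)
x₀ = 1.71

x_1 = g(1.710000) = 1.732193
x_2 = g(1.732193) = 1.732051
x_3 = g(1.732051) = 1.732051
x_4 = g(1.732051) = 1.732051
x_5 = g(1.732051) = 1.732051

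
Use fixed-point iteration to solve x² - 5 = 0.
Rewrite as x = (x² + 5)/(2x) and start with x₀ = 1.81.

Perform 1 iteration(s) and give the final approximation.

Equation: x² - 5 = 0
Fixed-point form: x = (x² + 5)/(2x)
x₀ = 1.81

x_1 = g(1.810000) = 2.286215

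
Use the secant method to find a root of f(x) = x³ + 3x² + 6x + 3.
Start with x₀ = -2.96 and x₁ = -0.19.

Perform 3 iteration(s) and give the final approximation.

f(x) = x³ + 3x² + 6x + 3
x₀ = -2.96, x₁ = -0.19

Secant formula: x_{n+1} = x_n - f(x_n)(x_n - x_{n-1})/(f(x_n) - f(x_{n-1}))

Iteration 1:
  f(-2.960000) = -14.409536
  f(-0.190000) = 1.961441
  x_2 = -0.190000 - 1.961441×(-0.190000 - (-2.960000))/(1.961441 - (-14.409536))
       = -0.521879
Iteration 2:
  f(-0.190000) = 1.961441
  f(-0.521879) = 0.543659
  x_3 = -0.521879 - 0.543659×(-0.521879 - (-0.190000))/(0.543659 - 1.961441)
       = -0.649141
Iteration 3:
  f(-0.521879) = 0.543659
  f(-0.649141) = 0.095767
  x_4 = -0.649141 - 0.095767×(-0.649141 - (-0.521879))/(0.095767 - 0.543659)
       = -0.676352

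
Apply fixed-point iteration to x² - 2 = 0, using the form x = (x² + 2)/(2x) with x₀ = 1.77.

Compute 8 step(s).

Equation: x² - 2 = 0
Fixed-point form: x = (x² + 2)/(2x)
x₀ = 1.77

x_1 = g(1.770000) = 1.449972
x_2 = g(1.449972) = 1.414654
x_3 = g(1.414654) = 1.414214
x_4 = g(1.414214) = 1.414214
x_5 = g(1.414214) = 1.414214
x_6 = g(1.414214) = 1.414214
x_7 = g(1.414214) = 1.414214
x_8 = g(1.414214) = 1.414214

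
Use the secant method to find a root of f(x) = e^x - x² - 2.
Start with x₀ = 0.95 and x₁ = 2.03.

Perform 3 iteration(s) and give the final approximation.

f(x) = e^x - x² - 2
x₀ = 0.95, x₁ = 2.03

Secant formula: x_{n+1} = x_n - f(x_n)(x_n - x_{n-1})/(f(x_n) - f(x_{n-1}))

Iteration 1:
  f(0.950000) = -0.316790
  f(2.030000) = 1.493186
  x_2 = 2.030000 - 1.493186×(2.030000 - 0.950000)/(1.493186 - (-0.316790))
       = 1.139027
Iteration 2:
  f(2.030000) = 1.493186
  f(1.139027) = -0.173655
  x_3 = 1.139027 - (-0.173655)×(1.139027 - 2.030000)/(-0.173655 - 1.493186)
       = 1.231850
Iteration 3:
  f(1.139027) = -0.173655
  f(1.231850) = -0.089890
  x_4 = 1.231850 - (-0.089890)×(1.231850 - 1.139027)/(-0.089890 - (-0.173655))
       = 1.331460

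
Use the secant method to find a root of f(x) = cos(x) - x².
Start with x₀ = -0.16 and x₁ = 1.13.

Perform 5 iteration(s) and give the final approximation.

f(x) = cos(x) - x²
x₀ = -0.16, x₁ = 1.13

Secant formula: x_{n+1} = x_n - f(x_n)(x_n - x_{n-1})/(f(x_n) - f(x_{n-1}))

Iteration 1:
  f(-0.160000) = 0.961627
  f(1.130000) = -0.850240
  x_2 = 1.130000 - (-0.850240)×(1.130000 - (-0.160000))/(-0.850240 - 0.961627)
       = 0.524652
Iteration 2:
  f(1.130000) = -0.850240
  f(0.524652) = 0.590238
  x_3 = 0.524652 - 0.590238×(0.524652 - 1.130000)/(0.590238 - (-0.850240))
       = 0.772694
Iteration 3:
  f(0.524652) = 0.590238
  f(0.772694) = 0.118976
  x_4 = 0.772694 - 0.118976×(0.772694 - 0.524652)/(0.118976 - 0.590238)
       = 0.835316
Iteration 4:
  f(0.772694) = 0.118976
  f(0.835316) = -0.026808
  x_5 = 0.835316 - (-0.026808)×(0.835316 - 0.772694)/(-0.026808 - 0.118976)
       = 0.823800
Iteration 5:
  f(0.835316) = -0.026808
  f(0.823800) = 0.000791
  x_6 = 0.823800 - 0.000791×(0.823800 - 0.835316)/(0.000791 - (-0.026808))
       = 0.824130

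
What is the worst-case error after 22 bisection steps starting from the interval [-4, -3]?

Bisection error bound: |error| ≤ (b-a)/2^n
|error| ≤ (-3 - (-4))/2^22 = 1/2^22
|error| ≤ 0.0000002384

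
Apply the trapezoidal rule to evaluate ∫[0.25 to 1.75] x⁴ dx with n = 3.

f(x) = x⁴
a = 0.25, b = 1.75, n = 3
h = (b - a)/n = 0.500000

Trapezoidal rule: (h/2)[f(x₀) + 2f(x₁) + 2f(x₂) + ... + f(xₙ)]

x_0 = 0.2500, f(x_0) = 0.003906, coefficient = 1
x_1 = 0.7500, f(x_1) = 0.316406, coefficient = 2
x_2 = 1.2500, f(x_2) = 2.441406, coefficient = 2
x_3 = 1.7500, f(x_3) = 9.378906, coefficient = 1

I ≈ (0.500000/2) × 14.898438 = 3.724609
Exact value: 3.282422
Error: 0.442187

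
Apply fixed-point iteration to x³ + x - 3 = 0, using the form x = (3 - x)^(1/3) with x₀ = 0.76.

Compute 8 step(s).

Equation: x³ + x - 3 = 0
Fixed-point form: x = (3 - x)^(1/3)
x₀ = 0.76

x_1 = g(0.760000) = 1.308427
x_2 = g(1.308427) = 1.191508
x_3 = g(1.191508) = 1.218350
x_4 = g(1.218350) = 1.212293
x_5 = g(1.212293) = 1.213665
x_6 = g(1.213665) = 1.213354
x_7 = g(1.213354) = 1.213425
x_8 = g(1.213425) = 1.213409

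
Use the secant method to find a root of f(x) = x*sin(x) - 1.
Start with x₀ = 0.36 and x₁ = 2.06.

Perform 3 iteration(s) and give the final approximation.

f(x) = x*sin(x) - 1
x₀ = 0.36, x₁ = 2.06

Secant formula: x_{n+1} = x_n - f(x_n)(x_n - x_{n-1})/(f(x_n) - f(x_{n-1}))

Iteration 1:
  f(0.360000) = -0.873181
  f(2.060000) = 0.818377
  x_2 = 2.060000 - 0.818377×(2.060000 - 0.360000)/(0.818377 - (-0.873181))
       = 1.237539
Iteration 2:
  f(2.060000) = 0.818377
  f(1.237539) = 0.169452
  x_3 = 1.237539 - 0.169452×(1.237539 - 2.060000)/(0.169452 - 0.818377)
       = 1.022772
Iteration 3:
  f(1.237539) = 0.169452
  f(1.022772) = -0.127007
  x_4 = 1.022772 - (-0.127007)×(1.022772 - 1.237539)/(-0.127007 - 0.169452)
       = 1.114781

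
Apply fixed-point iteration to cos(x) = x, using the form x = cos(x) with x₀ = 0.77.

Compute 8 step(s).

Equation: cos(x) = x
Fixed-point form: x = cos(x)
x₀ = 0.77

x_1 = g(0.770000) = 0.717911
x_2 = g(0.717911) = 0.753182
x_3 = g(0.753182) = 0.729516
x_4 = g(0.729516) = 0.745497
x_5 = g(0.745497) = 0.734751
x_6 = g(0.734751) = 0.741998
x_7 = g(0.741998) = 0.737120
x_8 = g(0.737120) = 0.740407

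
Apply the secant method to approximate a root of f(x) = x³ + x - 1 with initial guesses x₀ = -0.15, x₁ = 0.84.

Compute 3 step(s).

f(x) = x³ + x - 1
x₀ = -0.15, x₁ = 0.84

Secant formula: x_{n+1} = x_n - f(x_n)(x_n - x_{n-1})/(f(x_n) - f(x_{n-1}))

Iteration 1:
  f(-0.150000) = -1.153375
  f(0.840000) = 0.432704
  x_2 = 0.840000 - 0.432704×(0.840000 - (-0.150000))/(0.432704 - (-1.153375))
       = 0.569914
Iteration 2:
  f(0.840000) = 0.432704
  f(0.569914) = -0.244976
  x_3 = 0.569914 - (-0.244976)×(0.569914 - 0.840000)/(-0.244976 - 0.432704)
       = 0.667548
Iteration 3:
  f(0.569914) = -0.244976
  f(0.667548) = -0.034978
  x_4 = 0.667548 - (-0.034978)×(0.667548 - 0.569914)/(-0.034978 - (-0.244976))
       = 0.683811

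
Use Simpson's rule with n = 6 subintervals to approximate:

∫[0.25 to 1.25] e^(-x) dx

f(x) = e^(-x)
a = 0.25, b = 1.25, n = 6
h = (b - a)/n = 0.166667

Simpson's rule: (h/3)[f(x₀) + 4f(x₁) + 2f(x₂) + ... + f(xₙ)]

x_0 = 0.2500, f(x_0) = 0.778801, coefficient = 1
x_1 = 0.4167, f(x_1) = 0.659241, coefficient = 4
x_2 = 0.5833, f(x_2) = 0.558035, coefficient = 2
x_3 = 0.7500, f(x_3) = 0.472367, coefficient = 4
x_4 = 0.9167, f(x_4) = 0.399850, coefficient = 2
x_5 = 1.0833, f(x_5) = 0.338465, coefficient = 4
x_6 = 1.2500, f(x_6) = 0.286505, coefficient = 1

I ≈ (0.166667/3) × 8.861366 = 0.492298
Exact value: 0.492296
Error: 0.000002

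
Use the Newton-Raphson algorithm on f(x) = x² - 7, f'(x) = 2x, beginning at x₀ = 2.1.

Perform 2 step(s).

f(x) = x² - 7
f'(x) = 2x
x₀ = 2.1

Newton-Raphson formula: x_{n+1} = x_n - f(x_n)/f'(x_n)

Iteration 1:
  f(2.100000) = -2.590000
  f'(2.100000) = 4.200000
  x_1 = 2.100000 - (-2.590000)/4.200000 = 2.716667
Iteration 2:
  f(2.716667) = 0.380278
  f'(2.716667) = 5.433333
  x_2 = 2.716667 - 0.380278/5.433333 = 2.646677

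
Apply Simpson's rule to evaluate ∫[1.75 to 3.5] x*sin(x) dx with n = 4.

f(x) = x*sin(x)
a = 1.75, b = 3.5, n = 4
h = (b - a)/n = 0.437500

Simpson's rule: (h/3)[f(x₀) + 4f(x₁) + 2f(x₂) + ... + f(xₙ)]

x_0 = 1.7500, f(x_0) = 1.721975, coefficient = 1
x_1 = 2.1875, f(x_1) = 1.784539, coefficient = 4
x_2 = 2.6250, f(x_2) = 1.296541, coefficient = 2
x_3 = 3.0625, f(x_3) = 0.241969, coefficient = 4
x_4 = 3.5000, f(x_4) = -1.227741, coefficient = 1

I ≈ (0.437500/3) × 11.193347 = 1.632363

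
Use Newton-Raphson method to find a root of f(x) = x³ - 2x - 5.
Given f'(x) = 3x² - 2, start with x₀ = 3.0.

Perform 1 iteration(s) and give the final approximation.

f(x) = x³ - 2x - 5
f'(x) = 3x² - 2
x₀ = 3.0

Newton-Raphson formula: x_{n+1} = x_n - f(x_n)/f'(x_n)

Iteration 1:
  f(3.000000) = 16.000000
  f'(3.000000) = 25.000000
  x_1 = 3.000000 - 16.000000/25.000000 = 2.360000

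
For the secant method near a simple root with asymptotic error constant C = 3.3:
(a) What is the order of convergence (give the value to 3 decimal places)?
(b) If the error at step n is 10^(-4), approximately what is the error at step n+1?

(a) Secant method has superlinear convergence with order φ = (1+√5)/2 ≈ 1.618.
    This means |e_{n+1}| ≈ C|e_n|^1.618.

(b) With |e_n| = 10^(-4) and C = 3.3:
    |e_{n+1}| ≈ 3.3 × (10^(-4))^1.618 = 3.3 × 10^(-6.47)

(a) ≈ 1.618 (golden ratio); (b) |e_{n+1}| ≈ 1.113e-06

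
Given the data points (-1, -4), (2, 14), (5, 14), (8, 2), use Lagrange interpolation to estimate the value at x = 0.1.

Lagrange interpolation formula:
P(x) = Σ yᵢ × Lᵢ(x)
where Lᵢ(x) = Π_{j≠i} (x - xⱼ)/(xᵢ - xⱼ)

L_0(0.1) = (0.1 - 2)/(-1 - 2) × (0.1 - 5)/(-1 - 5) × (0.1 - 8)/(-1 - 8) = 0.454006
L_1(0.1) = (0.1 - (-1))/(2 - (-1)) × (0.1 - 5)/(2 - 5) × (0.1 - 8)/(2 - 8) = 0.788537
L_2(0.1) = (0.1 - (-1))/(5 - (-1)) × (0.1 - 2)/(5 - 2) × (0.1 - 8)/(5 - 8) = -0.305759
L_3(0.1) = (0.1 - (-1))/(8 - (-1)) × (0.1 - 2)/(8 - 2) × (0.1 - 5)/(8 - 5) = 0.063216

P(0.1) = (-4)×L_0(0.1) + 14×L_1(0.1) + 14×L_2(0.1) + 2×L_3(0.1)
P(0.1) = 5.069296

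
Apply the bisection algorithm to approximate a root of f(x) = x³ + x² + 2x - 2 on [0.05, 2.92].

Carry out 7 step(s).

f(x) = x³ + x² + 2x - 2
Initial interval: [0.05, 2.92]

Iteration 1:
  c_1 = (0.050000 + 2.920000)/2 = 1.485000
  f(c_1) = f(1.485000) = 6.449984
  f(a) × f(c) < 0, new interval: [0.050000, 1.485000]
Iteration 2:
  c_2 = (0.050000 + 1.485000)/2 = 0.767500
  f(c_2) = f(0.767500) = 0.576157
  f(a) × f(c) < 0, new interval: [0.050000, 0.767500]
Iteration 3:
  c_3 = (0.050000 + 0.767500)/2 = 0.408750
  f(c_3) = f(0.408750) = -0.947131
  f(a) × f(c) ≥ 0, new interval: [0.408750, 0.767500]
Iteration 4:
  c_4 = (0.408750 + 0.767500)/2 = 0.588125
  f(c_4) = f(0.588125) = -0.274432
  f(a) × f(c) ≥ 0, new interval: [0.588125, 0.767500]
Iteration 5:
  c_5 = (0.588125 + 0.767500)/2 = 0.677812
  f(c_5) = f(0.677812) = 0.126462
  f(a) × f(c) < 0, new interval: [0.588125, 0.677812]
Iteration 6:
  c_6 = (0.588125 + 0.677812)/2 = 0.632969
  f(c_6) = f(0.632969) = -0.079814
  f(a) × f(c) ≥ 0, new interval: [0.632969, 0.677812]
Iteration 7:
  c_7 = (0.632969 + 0.677812)/2 = 0.655391
  f(c_7) = f(0.655391) = 0.021833
  f(a) × f(c) < 0, new interval: [0.632969, 0.655391]

After 7 iteration(s), the approximation is c_7 = 0.655391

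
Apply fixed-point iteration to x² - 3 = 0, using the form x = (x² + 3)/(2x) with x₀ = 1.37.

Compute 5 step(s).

Equation: x² - 3 = 0
Fixed-point form: x = (x² + 3)/(2x)
x₀ = 1.37

x_1 = g(1.370000) = 1.779891
x_2 = g(1.779891) = 1.732694
x_3 = g(1.732694) = 1.732051
x_4 = g(1.732051) = 1.732051
x_5 = g(1.732051) = 1.732051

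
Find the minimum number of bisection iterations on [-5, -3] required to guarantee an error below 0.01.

We need (b-a)/2^n ≤ 0.01
(-3 - (-5))/2^n ≤ 0.01
2/2^n ≤ 0.01
2^n ≥ 200
n ≥ log₂(200) = 7.64
n ≥ 8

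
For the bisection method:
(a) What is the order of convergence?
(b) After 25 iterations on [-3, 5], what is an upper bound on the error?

(a) Bisection has linear (order 1) convergence; the error is halved each step.

(b) Error bound = (b-a)/2^n = (5 - (-3))/2^{25}
    = 8/2^{25}

(a) 1 (linear); (b) error ≤ 2.38e-07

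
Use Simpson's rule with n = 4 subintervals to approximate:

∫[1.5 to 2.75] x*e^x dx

f(x) = x*e^x
a = 1.5, b = 2.75, n = 4
h = (b - a)/n = 0.312500

Simpson's rule: (h/3)[f(x₀) + 4f(x₁) + 2f(x₂) + ... + f(xₙ)]

x_0 = 1.5000, f(x_0) = 6.722534, coefficient = 1
x_1 = 1.8125, f(x_1) = 11.102909, coefficient = 4
x_2 = 2.1250, f(x_2) = 17.792407, coefficient = 2
x_3 = 2.4375, f(x_3) = 27.895710, coefficient = 4
x_4 = 2.7500, f(x_4) = 43.017238, coefficient = 1

I ≈ (0.312500/3) × 241.319061 = 25.137402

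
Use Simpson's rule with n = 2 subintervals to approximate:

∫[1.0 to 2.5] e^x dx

f(x) = e^x
a = 1.0, b = 2.5, n = 2
h = (b - a)/n = 0.750000

Simpson's rule: (h/3)[f(x₀) + 4f(x₁) + 2f(x₂) + ... + f(xₙ)]

x_0 = 1.0000, f(x_0) = 2.718282, coefficient = 1
x_1 = 1.7500, f(x_1) = 5.754603, coefficient = 4
x_2 = 2.5000, f(x_2) = 12.182494, coefficient = 1

I ≈ (0.750000/3) × 37.919186 = 9.479797
Exact value: 9.464212
Error: 0.015584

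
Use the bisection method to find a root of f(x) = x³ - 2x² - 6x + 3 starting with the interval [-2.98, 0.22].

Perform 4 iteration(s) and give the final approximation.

f(x) = x³ - 2x² - 6x + 3
Initial interval: [-2.98, 0.22]

Iteration 1:
  c_1 = (-2.980000 + 0.220000)/2 = -1.380000
  f(c_1) = f(-1.380000) = 4.843128
  f(a) × f(c) < 0, new interval: [-2.980000, -1.380000]
Iteration 2:
  c_2 = (-2.980000 + (-1.380000))/2 = -2.180000
  f(c_2) = f(-2.180000) = -3.785032
  f(a) × f(c) ≥ 0, new interval: [-2.180000, -1.380000]
Iteration 3:
  c_3 = (-2.180000 + (-1.380000))/2 = -1.780000
  f(c_3) = f(-1.780000) = 1.703448
  f(a) × f(c) < 0, new interval: [-2.180000, -1.780000]
Iteration 4:
  c_4 = (-2.180000 + (-1.780000))/2 = -1.980000
  f(c_4) = f(-1.980000) = -0.723192
  f(a) × f(c) ≥ 0, new interval: [-1.980000, -1.780000]

After 4 iteration(s), the approximation is c_4 = -1.980000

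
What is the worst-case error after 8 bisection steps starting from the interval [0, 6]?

Bisection error bound: |error| ≤ (b-a)/2^n
|error| ≤ (6 - 0)/2^8 = 6/2^8
|error| ≤ 0.0234375000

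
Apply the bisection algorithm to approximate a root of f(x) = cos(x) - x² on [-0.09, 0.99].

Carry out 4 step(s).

f(x) = cos(x) - x²
Initial interval: [-0.09, 0.99]

Iteration 1:
  c_1 = (-0.090000 + 0.990000)/2 = 0.450000
  f(c_1) = f(0.450000) = 0.697947
  f(a) × f(c) ≥ 0, new interval: [0.450000, 0.990000]
Iteration 2:
  c_2 = (0.450000 + 0.990000)/2 = 0.720000
  f(c_2) = f(0.720000) = 0.233406
  f(a) × f(c) ≥ 0, new interval: [0.720000, 0.990000]
Iteration 3:
  c_3 = (0.720000 + 0.990000)/2 = 0.855000
  f(c_3) = f(0.855000) = -0.074806
  f(a) × f(c) < 0, new interval: [0.720000, 0.855000]
Iteration 4:
  c_4 = (0.720000 + 0.855000)/2 = 0.787500
  f(c_4) = f(0.787500) = 0.085463
  f(a) × f(c) ≥ 0, new interval: [0.787500, 0.855000]

After 4 iteration(s), the approximation is c_4 = 0.787500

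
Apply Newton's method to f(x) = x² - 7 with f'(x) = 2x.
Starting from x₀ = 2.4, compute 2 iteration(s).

f(x) = x² - 7
f'(x) = 2x
x₀ = 2.4

Newton-Raphson formula: x_{n+1} = x_n - f(x_n)/f'(x_n)

Iteration 1:
  f(2.400000) = -1.240000
  f'(2.400000) = 4.800000
  x_1 = 2.400000 - (-1.240000)/4.800000 = 2.658333
Iteration 2:
  f(2.658333) = 0.066736
  f'(2.658333) = 5.316667
  x_2 = 2.658333 - 0.066736/5.316667 = 2.645781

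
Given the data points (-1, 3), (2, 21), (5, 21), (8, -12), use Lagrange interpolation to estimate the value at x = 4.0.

Lagrange interpolation formula:
P(x) = Σ yᵢ × Lᵢ(x)
where Lᵢ(x) = Π_{j≠i} (x - xⱼ)/(xᵢ - xⱼ)

L_0(4.0) = (4.0 - 2)/(-1 - 2) × (4.0 - 5)/(-1 - 5) × (4.0 - 8)/(-1 - 8) = -0.049383
L_1(4.0) = (4.0 - (-1))/(2 - (-1)) × (4.0 - 5)/(2 - 5) × (4.0 - 8)/(2 - 8) = 0.370370
L_2(4.0) = (4.0 - (-1))/(5 - (-1)) × (4.0 - 2)/(5 - 2) × (4.0 - 8)/(5 - 8) = 0.740741
L_3(4.0) = (4.0 - (-1))/(8 - (-1)) × (4.0 - 2)/(8 - 2) × (4.0 - 5)/(8 - 5) = -0.061728

P(4.0) = 3×L_0(4.0) + 21×L_1(4.0) + 21×L_2(4.0) + (-12)×L_3(4.0)
P(4.0) = 23.925926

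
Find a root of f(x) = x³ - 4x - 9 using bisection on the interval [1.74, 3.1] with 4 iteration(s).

f(x) = x³ - 4x - 9
Initial interval: [1.74, 3.1]

Iteration 1:
  c_1 = (1.740000 + 3.100000)/2 = 2.420000
  f(c_1) = f(2.420000) = -4.507512
  f(a) × f(c) ≥ 0, new interval: [2.420000, 3.100000]
Iteration 2:
  c_2 = (2.420000 + 3.100000)/2 = 2.760000
  f(c_2) = f(2.760000) = 0.984576
  f(a) × f(c) < 0, new interval: [2.420000, 2.760000]
Iteration 3:
  c_3 = (2.420000 + 2.760000)/2 = 2.590000
  f(c_3) = f(2.590000) = -1.986021
  f(a) × f(c) ≥ 0, new interval: [2.590000, 2.760000]
Iteration 4:
  c_4 = (2.590000 + 2.760000)/2 = 2.675000
  f(c_4) = f(2.675000) = -0.558703
  f(a) × f(c) ≥ 0, new interval: [2.675000, 2.760000]

After 4 iteration(s), the approximation is c_4 = 2.675000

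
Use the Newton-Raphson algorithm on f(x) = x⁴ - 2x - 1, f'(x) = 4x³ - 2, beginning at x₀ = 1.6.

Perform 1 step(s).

f(x) = x⁴ - 2x - 1
f'(x) = 4x³ - 2
x₀ = 1.6

Newton-Raphson formula: x_{n+1} = x_n - f(x_n)/f'(x_n)

Iteration 1:
  f(1.600000) = 2.353600
  f'(1.600000) = 14.384000
  x_1 = 1.600000 - 2.353600/14.384000 = 1.436374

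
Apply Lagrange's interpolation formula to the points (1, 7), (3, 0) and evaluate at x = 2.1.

Lagrange interpolation formula:
P(x) = Σ yᵢ × Lᵢ(x)
where Lᵢ(x) = Π_{j≠i} (x - xⱼ)/(xᵢ - xⱼ)

L_0(2.1) = (2.1 - 3)/(1 - 3) = 0.450000
L_1(2.1) = (2.1 - 1)/(3 - 1) = 0.550000

P(2.1) = 7×L_0(2.1) + 0×L_1(2.1)
P(2.1) = 3.150000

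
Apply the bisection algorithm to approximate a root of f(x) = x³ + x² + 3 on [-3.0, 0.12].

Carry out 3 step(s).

f(x) = x³ + x² + 3
Initial interval: [-3.0, 0.12]

Iteration 1:
  c_1 = (-3.000000 + 0.120000)/2 = -1.440000
  f(c_1) = f(-1.440000) = 2.087616
  f(a) × f(c) < 0, new interval: [-3.000000, -1.440000]
Iteration 2:
  c_2 = (-3.000000 + (-1.440000))/2 = -2.220000
  f(c_2) = f(-2.220000) = -3.012648
  f(a) × f(c) ≥ 0, new interval: [-2.220000, -1.440000]
Iteration 3:
  c_3 = (-2.220000 + (-1.440000))/2 = -1.830000
  f(c_3) = f(-1.830000) = 0.220413
  f(a) × f(c) < 0, new interval: [-2.220000, -1.830000]

After 3 iteration(s), the approximation is c_3 = -1.830000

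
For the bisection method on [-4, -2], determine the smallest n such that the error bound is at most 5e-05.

We need (b-a)/2^n ≤ 5e-05
(-2 - (-4))/2^n ≤ 5e-05
2/2^n ≤ 5e-05
2^n ≥ 40000
n ≥ log₂(40000) = 15.29
n ≥ 16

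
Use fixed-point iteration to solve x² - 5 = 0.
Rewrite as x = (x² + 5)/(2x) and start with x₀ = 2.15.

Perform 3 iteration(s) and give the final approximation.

Equation: x² - 5 = 0
Fixed-point form: x = (x² + 5)/(2x)
x₀ = 2.15

x_1 = g(2.150000) = 2.237791
x_2 = g(2.237791) = 2.236069
x_3 = g(2.236069) = 2.236068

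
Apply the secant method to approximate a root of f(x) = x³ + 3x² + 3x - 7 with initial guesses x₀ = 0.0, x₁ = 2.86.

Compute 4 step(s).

f(x) = x³ + 3x² + 3x - 7
x₀ = 0.0, x₁ = 2.86

Secant formula: x_{n+1} = x_n - f(x_n)(x_n - x_{n-1})/(f(x_n) - f(x_{n-1}))

Iteration 1:
  f(0.000000) = -7.000000
  f(2.860000) = 49.512456
  x_2 = 2.860000 - 49.512456×(2.860000 - 0.000000)/(49.512456 - (-7.000000))
       = 0.354258
Iteration 2:
  f(2.860000) = 49.512456
  f(0.354258) = -5.516270
  x_3 = 0.354258 - (-5.516270)×(0.354258 - 2.860000)/(-5.516270 - 49.512456)
       = 0.605442
Iteration 3:
  f(0.354258) = -5.516270
  f(0.605442) = -3.862060
  x_4 = 0.605442 - (-3.862060)×(0.605442 - 0.354258)/(-3.862060 - (-5.516270))
       = 1.191879
Iteration 4:
  f(0.605442) = -3.862060
  f(1.191879) = 2.530512
  x_5 = 1.191879 - 2.530512×(1.191879 - 0.605442)/(2.530512 - (-3.862060))
       = 0.959737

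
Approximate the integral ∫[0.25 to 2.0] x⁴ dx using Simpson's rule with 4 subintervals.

f(x) = x⁴
a = 0.25, b = 2.0, n = 4
h = (b - a)/n = 0.437500

Simpson's rule: (h/3)[f(x₀) + 4f(x₁) + 2f(x₂) + ... + f(xₙ)]

x_0 = 0.2500, f(x_0) = 0.003906, coefficient = 1
x_1 = 0.6875, f(x_1) = 0.223404, coefficient = 4
x_2 = 1.1250, f(x_2) = 1.601807, coefficient = 2
x_3 = 1.5625, f(x_3) = 5.960464, coefficient = 4
x_4 = 2.0000, f(x_4) = 16.000000, coefficient = 1

I ≈ (0.437500/3) × 43.942993 = 6.408353
Exact value: 6.399805
Error: 0.008548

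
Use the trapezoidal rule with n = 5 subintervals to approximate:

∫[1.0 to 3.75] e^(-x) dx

f(x) = e^(-x)
a = 1.0, b = 3.75, n = 5
h = (b - a)/n = 0.550000

Trapezoidal rule: (h/2)[f(x₀) + 2f(x₁) + 2f(x₂) + ... + f(xₙ)]

x_0 = 1.0000, f(x_0) = 0.367879, coefficient = 1
x_1 = 1.5500, f(x_1) = 0.212248, coefficient = 2
x_2 = 2.1000, f(x_2) = 0.122456, coefficient = 2
x_3 = 2.6500, f(x_3) = 0.070651, coefficient = 2
x_4 = 3.2000, f(x_4) = 0.040762, coefficient = 2
x_5 = 3.7500, f(x_5) = 0.023518, coefficient = 1

I ≈ (0.550000/2) × 1.283633 = 0.352999
Exact value: 0.344362
Error: 0.008637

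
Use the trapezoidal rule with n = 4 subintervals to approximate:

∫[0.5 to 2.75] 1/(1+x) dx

f(x) = 1/(1+x)
a = 0.5, b = 2.75, n = 4
h = (b - a)/n = 0.562500

Trapezoidal rule: (h/2)[f(x₀) + 2f(x₁) + 2f(x₂) + ... + f(xₙ)]

x_0 = 0.5000, f(x_0) = 0.666667, coefficient = 1
x_1 = 1.0625, f(x_1) = 0.484848, coefficient = 2
x_2 = 1.6250, f(x_2) = 0.380952, coefficient = 2
x_3 = 2.1875, f(x_3) = 0.313725, coefficient = 2
x_4 = 2.7500, f(x_4) = 0.266667, coefficient = 1

I ≈ (0.562500/2) × 3.292386 = 0.925984
Exact value: 0.916291
Error: 0.009693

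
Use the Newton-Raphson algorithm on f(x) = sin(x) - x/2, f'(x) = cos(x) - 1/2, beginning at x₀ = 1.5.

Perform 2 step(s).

f(x) = sin(x) - x/2
f'(x) = cos(x) - 1/2
x₀ = 1.5

Newton-Raphson formula: x_{n+1} = x_n - f(x_n)/f'(x_n)

Iteration 1:
  f(1.500000) = 0.247495
  f'(1.500000) = -0.429263
  x_1 = 1.500000 - 0.247495/(-0.429263) = 2.076558
Iteration 2:
  f(2.076558) = -0.163473
  f'(2.076558) = -0.984474
  x_2 = 2.076558 - (-0.163473)/(-0.984474) = 1.910507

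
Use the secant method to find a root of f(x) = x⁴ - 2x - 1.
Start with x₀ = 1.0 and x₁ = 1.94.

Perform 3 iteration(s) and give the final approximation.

f(x) = x⁴ - 2x - 1
x₀ = 1.0, x₁ = 1.94

Secant formula: x_{n+1} = x_n - f(x_n)(x_n - x_{n-1})/(f(x_n) - f(x_{n-1}))

Iteration 1:
  f(1.000000) = -2.000000
  f(1.940000) = 9.284685
  x_2 = 1.940000 - 9.284685×(1.940000 - 1.000000)/(9.284685 - (-2.000000))
       = 1.166597
Iteration 2:
  f(1.940000) = 9.284685
  f(1.166597) = -1.481011
  x_3 = 1.166597 - (-1.481011)×(1.166597 - 1.940000)/(-1.481011 - 9.284685)
       = 1.272993
Iteration 3:
  f(1.166597) = -1.481011
  f(1.272993) = -0.919932
  x_4 = 1.272993 - (-0.919932)×(1.272993 - 1.166597)/(-0.919932 - (-1.481011))
       = 1.447436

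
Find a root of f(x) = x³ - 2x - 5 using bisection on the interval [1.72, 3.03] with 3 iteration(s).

f(x) = x³ - 2x - 5
Initial interval: [1.72, 3.03]

Iteration 1:
  c_1 = (1.720000 + 3.030000)/2 = 2.375000
  f(c_1) = f(2.375000) = 3.646484
  f(a) × f(c) < 0, new interval: [1.720000, 2.375000]
Iteration 2:
  c_2 = (1.720000 + 2.375000)/2 = 2.047500
  f(c_2) = f(2.047500) = -0.511355
  f(a) × f(c) ≥ 0, new interval: [2.047500, 2.375000]
Iteration 3:
  c_3 = (2.047500 + 2.375000)/2 = 2.211250
  f(c_3) = f(2.211250) = 1.389687
  f(a) × f(c) < 0, new interval: [2.047500, 2.211250]

After 3 iteration(s), the approximation is c_3 = 2.211250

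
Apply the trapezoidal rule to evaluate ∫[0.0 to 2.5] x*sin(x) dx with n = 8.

f(x) = x*sin(x)
a = 0.0, b = 2.5, n = 8
h = (b - a)/n = 0.312500

Trapezoidal rule: (h/2)[f(x₀) + 2f(x₁) + 2f(x₂) + ... + f(xₙ)]

x_0 = 0.0000, f(x_0) = 0.000000, coefficient = 1
x_1 = 0.3125, f(x_1) = 0.096075, coefficient = 2
x_2 = 0.6250, f(x_2) = 0.365686, coefficient = 2
x_3 = 0.9375, f(x_3) = 0.755701, coefficient = 2
x_4 = 1.2500, f(x_4) = 1.186231, coefficient = 2
x_5 = 1.5625, f(x_5) = 1.562446, coefficient = 2
x_6 = 1.8750, f(x_6) = 1.788911, coefficient = 2
x_7 = 2.1875, f(x_7) = 1.784539, coefficient = 2
x_8 = 2.5000, f(x_8) = 1.496180, coefficient = 1

I ≈ (0.312500/2) × 16.575357 = 2.589900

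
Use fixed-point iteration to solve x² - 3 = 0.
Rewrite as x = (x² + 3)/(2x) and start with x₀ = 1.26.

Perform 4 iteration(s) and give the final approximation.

Equation: x² - 3 = 0
Fixed-point form: x = (x² + 3)/(2x)
x₀ = 1.26

x_1 = g(1.260000) = 1.820476
x_2 = g(1.820476) = 1.734198
x_3 = g(1.734198) = 1.732052
x_4 = g(1.732052) = 1.732051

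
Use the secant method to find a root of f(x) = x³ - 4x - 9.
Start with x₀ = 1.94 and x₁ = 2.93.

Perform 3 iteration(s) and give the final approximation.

f(x) = x³ - 4x - 9
x₀ = 1.94, x₁ = 2.93

Secant formula: x_{n+1} = x_n - f(x_n)(x_n - x_{n-1})/(f(x_n) - f(x_{n-1}))

Iteration 1:
  f(1.940000) = -9.458616
  f(2.930000) = 4.433757
  x_2 = 2.930000 - 4.433757×(2.930000 - 1.940000)/(4.433757 - (-9.458616))
       = 2.614041
Iteration 2:
  f(2.930000) = 4.433757
  f(2.614041) = -1.593871
  x_3 = 2.614041 - (-1.593871)×(2.614041 - 2.930000)/(-1.593871 - 4.433757)
       = 2.697589
Iteration 3:
  f(2.614041) = -1.593871
  f(2.697589) = -0.160032
  x_4 = 2.697589 - (-0.160032)×(2.697589 - 2.614041)/(-0.160032 - (-1.593871))
       = 2.706914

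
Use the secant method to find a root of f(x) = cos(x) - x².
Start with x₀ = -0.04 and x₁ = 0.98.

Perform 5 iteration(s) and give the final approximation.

f(x) = cos(x) - x²
x₀ = -0.04, x₁ = 0.98

Secant formula: x_{n+1} = x_n - f(x_n)(x_n - x_{n-1})/(f(x_n) - f(x_{n-1}))

Iteration 1:
  f(-0.040000) = 0.997600
  f(0.980000) = -0.403377
  x_2 = 0.980000 - (-0.403377)×(0.980000 - (-0.040000))/(-0.403377 - 0.997600)
       = 0.686316
Iteration 2:
  f(0.980000) = -0.403377
  f(0.686316) = 0.302557
  x_3 = 0.686316 - 0.302557×(0.686316 - 0.980000)/(0.302557 - (-0.403377))
       = 0.812186
Iteration 3:
  f(0.686316) = 0.302557
  f(0.812186) = 0.028267
  x_4 = 0.812186 - 0.028267×(0.812186 - 0.686316)/(0.028267 - 0.302557)
       = 0.825158
Iteration 4:
  f(0.812186) = 0.028267
  f(0.825158) = -0.002444
  x_5 = 0.825158 - (-0.002444)×(0.825158 - 0.812186)/(-0.002444 - 0.028267)
       = 0.824125
Iteration 5:
  f(0.825158) = -0.002444
  f(0.824125) = 0.000017
  x_6 = 0.824125 - 0.000017×(0.824125 - 0.825158)/(0.000017 - (-0.002444))
       = 0.824132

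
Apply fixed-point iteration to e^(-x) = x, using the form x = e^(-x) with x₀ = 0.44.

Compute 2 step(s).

Equation: e^(-x) = x
Fixed-point form: x = e^(-x)
x₀ = 0.44

x_1 = g(0.440000) = 0.644036
x_2 = g(0.644036) = 0.525168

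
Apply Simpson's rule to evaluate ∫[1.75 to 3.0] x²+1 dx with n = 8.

f(x) = x²+1
a = 1.75, b = 3.0, n = 8
h = (b - a)/n = 0.156250

Simpson's rule: (h/3)[f(x₀) + 4f(x₁) + 2f(x₂) + ... + f(xₙ)]

x_0 = 1.7500, f(x_0) = 4.062500, coefficient = 1
x_1 = 1.9062, f(x_1) = 4.633789, coefficient = 4
x_2 = 2.0625, f(x_2) = 5.253906, coefficient = 2
x_3 = 2.2188, f(x_3) = 5.922852, coefficient = 4
x_4 = 2.3750, f(x_4) = 6.640625, coefficient = 2
x_5 = 2.5312, f(x_5) = 7.407227, coefficient = 4
x_6 = 2.6875, f(x_6) = 8.222656, coefficient = 2
x_7 = 2.8438, f(x_7) = 9.086914, coefficient = 4
x_8 = 3.0000, f(x_8) = 10.000000, coefficient = 1

I ≈ (0.156250/3) × 162.500000 = 8.463542
Exact value: 8.463542
Error: 0.000000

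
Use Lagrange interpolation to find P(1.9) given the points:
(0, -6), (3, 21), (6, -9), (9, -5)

Lagrange interpolation formula:
P(x) = Σ yᵢ × Lᵢ(x)
where Lᵢ(x) = Π_{j≠i} (x - xⱼ)/(xᵢ - xⱼ)

L_0(1.9) = (1.9 - 3)/(0 - 3) × (1.9 - 6)/(0 - 6) × (1.9 - 9)/(0 - 9) = 0.197660
L_1(1.9) = (1.9 - 0)/(3 - 0) × (1.9 - 6)/(3 - 6) × (1.9 - 9)/(3 - 9) = 1.024241
L_2(1.9) = (1.9 - 0)/(6 - 0) × (1.9 - 3)/(6 - 3) × (1.9 - 9)/(6 - 9) = -0.274796
L_3(1.9) = (1.9 - 0)/(9 - 0) × (1.9 - 3)/(9 - 3) × (1.9 - 6)/(9 - 6) = 0.052895

P(1.9) = (-6)×L_0(1.9) + 21×L_1(1.9) + (-9)×L_2(1.9) + (-5)×L_3(1.9)
P(1.9) = 22.531784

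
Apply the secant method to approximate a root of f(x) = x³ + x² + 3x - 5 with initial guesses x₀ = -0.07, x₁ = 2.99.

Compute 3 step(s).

f(x) = x³ + x² + 3x - 5
x₀ = -0.07, x₁ = 2.99

Secant formula: x_{n+1} = x_n - f(x_n)(x_n - x_{n-1})/(f(x_n) - f(x_{n-1}))

Iteration 1:
  f(-0.070000) = -5.205443
  f(2.990000) = 39.640999
  x_2 = 2.990000 - 39.640999×(2.990000 - (-0.070000))/(39.640999 - (-5.205443))
       = 0.285182
Iteration 2:
  f(2.990000) = 39.640999
  f(0.285182) = -4.039931
  x_3 = 0.285182 - (-4.039931)×(0.285182 - 2.990000)/(-4.039931 - 39.640999)
       = 0.535343
Iteration 3:
  f(0.285182) = -4.039931
  f(0.535343) = -2.953952
  x_4 = 0.535343 - (-2.953952)×(0.535343 - 0.285182)/(-2.953952 - (-4.039931))
       = 1.215802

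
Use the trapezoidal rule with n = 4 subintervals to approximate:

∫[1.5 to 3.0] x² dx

f(x) = x²
a = 1.5, b = 3.0, n = 4
h = (b - a)/n = 0.375000

Trapezoidal rule: (h/2)[f(x₀) + 2f(x₁) + 2f(x₂) + ... + f(xₙ)]

x_0 = 1.5000, f(x_0) = 2.250000, coefficient = 1
x_1 = 1.8750, f(x_1) = 3.515625, coefficient = 2
x_2 = 2.2500, f(x_2) = 5.062500, coefficient = 2
x_3 = 2.6250, f(x_3) = 6.890625, coefficient = 2
x_4 = 3.0000, f(x_4) = 9.000000, coefficient = 1

I ≈ (0.375000/2) × 42.187500 = 7.910156
Exact value: 7.875000
Error: 0.035156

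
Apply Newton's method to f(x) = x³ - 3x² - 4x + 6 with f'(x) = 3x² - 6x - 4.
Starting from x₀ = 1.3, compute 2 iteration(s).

f(x) = x³ - 3x² - 4x + 6
f'(x) = 3x² - 6x - 4
x₀ = 1.3

Newton-Raphson formula: x_{n+1} = x_n - f(x_n)/f'(x_n)

Iteration 1:
  f(1.300000) = -2.073000
  f'(1.300000) = -6.730000
  x_1 = 1.300000 - (-2.073000)/(-6.730000) = 0.991976
Iteration 2:
  f(0.991976) = 0.056166
  f'(0.991976) = -6.999807
  x_2 = 0.991976 - 0.056166/(-6.999807) = 1.000000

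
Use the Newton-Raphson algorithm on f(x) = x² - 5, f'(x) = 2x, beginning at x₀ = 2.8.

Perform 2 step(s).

f(x) = x² - 5
f'(x) = 2x
x₀ = 2.8

Newton-Raphson formula: x_{n+1} = x_n - f(x_n)/f'(x_n)

Iteration 1:
  f(2.800000) = 2.840000
  f'(2.800000) = 5.600000
  x_1 = 2.800000 - 2.840000/5.600000 = 2.292857
Iteration 2:
  f(2.292857) = 0.257194
  f'(2.292857) = 4.585714
  x_2 = 2.292857 - 0.257194/4.585714 = 2.236771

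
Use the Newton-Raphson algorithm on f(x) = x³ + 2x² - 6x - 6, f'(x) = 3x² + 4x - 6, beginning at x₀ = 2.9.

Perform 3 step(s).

f(x) = x³ + 2x² - 6x - 6
f'(x) = 3x² + 4x - 6
x₀ = 2.9

Newton-Raphson formula: x_{n+1} = x_n - f(x_n)/f'(x_n)

Iteration 1:
  f(2.900000) = 17.809000
  f'(2.900000) = 30.830000
  x_1 = 2.900000 - 17.809000/30.830000 = 2.322348
Iteration 2:
  f(2.322348) = 3.377640
  f'(2.322348) = 19.469299
  x_2 = 2.322348 - 3.377640/19.469299 = 2.148863
Iteration 3:
  f(2.148863) = 0.264661
  f'(2.148863) = 16.448288
  x_3 = 2.148863 - 0.264661/16.448288 = 2.132772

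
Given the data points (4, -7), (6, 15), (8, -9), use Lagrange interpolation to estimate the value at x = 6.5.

Lagrange interpolation formula:
P(x) = Σ yᵢ × Lᵢ(x)
where Lᵢ(x) = Π_{j≠i} (x - xⱼ)/(xᵢ - xⱼ)

L_0(6.5) = (6.5 - 6)/(4 - 6) × (6.5 - 8)/(4 - 8) = -0.093750
L_1(6.5) = (6.5 - 4)/(6 - 4) × (6.5 - 8)/(6 - 8) = 0.937500
L_2(6.5) = (6.5 - 4)/(8 - 4) × (6.5 - 6)/(8 - 6) = 0.156250

P(6.5) = (-7)×L_0(6.5) + 15×L_1(6.5) + (-9)×L_2(6.5)
P(6.5) = 13.312500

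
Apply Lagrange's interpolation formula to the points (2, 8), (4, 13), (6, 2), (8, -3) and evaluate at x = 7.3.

Lagrange interpolation formula:
P(x) = Σ yᵢ × Lᵢ(x)
where Lᵢ(x) = Π_{j≠i} (x - xⱼ)/(xᵢ - xⱼ)

L_0(7.3) = (7.3 - 4)/(2 - 4) × (7.3 - 6)/(2 - 6) × (7.3 - 8)/(2 - 8) = 0.062563
L_1(7.3) = (7.3 - 2)/(4 - 2) × (7.3 - 6)/(4 - 6) × (7.3 - 8)/(4 - 8) = -0.301438
L_2(7.3) = (7.3 - 2)/(6 - 2) × (7.3 - 4)/(6 - 4) × (7.3 - 8)/(6 - 8) = 0.765188
L_3(7.3) = (7.3 - 2)/(8 - 2) × (7.3 - 4)/(8 - 4) × (7.3 - 6)/(8 - 6) = 0.473687

P(7.3) = 8×L_0(7.3) + 13×L_1(7.3) + 2×L_2(7.3) + (-3)×L_3(7.3)
P(7.3) = -3.308875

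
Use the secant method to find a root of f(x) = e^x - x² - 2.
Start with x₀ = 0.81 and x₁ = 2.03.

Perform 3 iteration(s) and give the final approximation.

f(x) = e^x - x² - 2
x₀ = 0.81, x₁ = 2.03

Secant formula: x_{n+1} = x_n - f(x_n)(x_n - x_{n-1})/(f(x_n) - f(x_{n-1}))

Iteration 1:
  f(0.810000) = -0.408192
  f(2.030000) = 1.493186
  x_2 = 2.030000 - 1.493186×(2.030000 - 0.810000)/(1.493186 - (-0.408192))
       = 1.071912
Iteration 2:
  f(2.030000) = 1.493186
  f(1.071912) = -0.228036
  x_3 = 1.071912 - (-0.228036)×(1.071912 - 2.030000)/(-0.228036 - 1.493186)
       = 1.198844
Iteration 3:
  f(1.071912) = -0.228036
  f(1.198844) = -0.120945
  x_4 = 1.198844 - (-0.120945)×(1.198844 - 1.071912)/(-0.120945 - (-0.228036))
       = 1.342198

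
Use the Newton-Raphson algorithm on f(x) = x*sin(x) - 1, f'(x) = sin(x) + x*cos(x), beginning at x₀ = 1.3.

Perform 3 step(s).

f(x) = x*sin(x) - 1
f'(x) = sin(x) + x*cos(x)
x₀ = 1.3

Newton-Raphson formula: x_{n+1} = x_n - f(x_n)/f'(x_n)

Iteration 1:
  f(1.300000) = 0.252626
  f'(1.300000) = 1.311307
  x_1 = 1.300000 - 0.252626/1.311307 = 1.107348
Iteration 2:
  f(1.107348) = -0.009459
  f'(1.107348) = 1.389540
  x_2 = 1.107348 - (-0.009459)/1.389540 = 1.114155
Iteration 3:
  f(1.114155) = -0.000002
  f'(1.114155) = 1.388810
  x_3 = 1.114155 - (-0.000002)/1.388810 = 1.114157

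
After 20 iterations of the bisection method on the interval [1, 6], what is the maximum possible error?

Bisection error bound: |error| ≤ (b-a)/2^n
|error| ≤ (6 - 1)/2^20 = 5/2^20
|error| ≤ 0.0000047684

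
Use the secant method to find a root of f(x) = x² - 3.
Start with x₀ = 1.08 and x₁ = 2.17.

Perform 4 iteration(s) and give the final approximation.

f(x) = x² - 3
x₀ = 1.08, x₁ = 2.17

Secant formula: x_{n+1} = x_n - f(x_n)(x_n - x_{n-1})/(f(x_n) - f(x_{n-1}))

Iteration 1:
  f(1.080000) = -1.833600
  f(2.170000) = 1.708900
  x_2 = 2.170000 - 1.708900×(2.170000 - 1.080000)/(1.708900 - (-1.833600))
       = 1.644185
Iteration 2:
  f(2.170000) = 1.708900
  f(1.644185) = -0.296657
  x_3 = 1.644185 - (-0.296657)×(1.644185 - 2.170000)/(-0.296657 - 1.708900)
       = 1.721962
Iteration 3:
  f(1.644185) = -0.296657
  f(1.721962) = -0.034847
  x_4 = 1.721962 - (-0.034847)×(1.721962 - 1.644185)/(-0.034847 - (-0.296657))
       = 1.732314
Iteration 4:
  f(1.721962) = -0.034847
  f(1.732314) = 0.000912
  x_5 = 1.732314 - 0.000912×(1.732314 - 1.721962)/(0.000912 - (-0.034847))
       = 1.732050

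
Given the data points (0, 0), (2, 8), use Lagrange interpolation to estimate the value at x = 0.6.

Lagrange interpolation formula:
P(x) = Σ yᵢ × Lᵢ(x)
where Lᵢ(x) = Π_{j≠i} (x - xⱼ)/(xᵢ - xⱼ)

L_0(0.6) = (0.6 - 2)/(0 - 2) = 0.700000
L_1(0.6) = (0.6 - 0)/(2 - 0) = 0.300000

P(0.6) = 0×L_0(0.6) + 8×L_1(0.6)
P(0.6) = 2.400000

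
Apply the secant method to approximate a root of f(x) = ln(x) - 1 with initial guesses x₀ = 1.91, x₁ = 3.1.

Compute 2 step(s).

f(x) = ln(x) - 1
x₀ = 1.91, x₁ = 3.1

Secant formula: x_{n+1} = x_n - f(x_n)(x_n - x_{n-1})/(f(x_n) - f(x_{n-1}))

Iteration 1:
  f(1.910000) = -0.352897
  f(3.100000) = 0.131402
  x_2 = 3.100000 - 0.131402×(3.100000 - 1.910000)/(0.131402 - (-0.352897))
       = 2.777124
Iteration 2:
  f(3.100000) = 0.131402
  f(2.777124) = 0.021416
  x_3 = 2.777124 - 0.021416×(2.777124 - 3.100000)/(0.021416 - 0.131402)
       = 2.714256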